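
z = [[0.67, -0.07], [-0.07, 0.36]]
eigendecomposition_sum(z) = [[0.65, -0.14],[-0.14, 0.03]] + [[0.02, 0.07],[0.07, 0.33]]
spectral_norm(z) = 0.69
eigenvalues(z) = [0.69, 0.34]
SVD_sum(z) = [[0.65, -0.14], [-0.14, 0.03]] + [[0.02,0.07], [0.07,0.33]]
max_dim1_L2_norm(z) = 0.67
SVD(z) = [[-0.98,0.21], [0.21,0.98]] @ diag([0.6850735135169496, 0.34492648648305047]) @ [[-0.98, 0.21], [0.21, 0.98]]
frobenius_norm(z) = 0.77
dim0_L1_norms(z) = [0.74, 0.43]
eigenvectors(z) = [[0.98, 0.21],  [-0.21, 0.98]]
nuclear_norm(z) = 1.03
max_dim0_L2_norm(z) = 0.67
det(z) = 0.24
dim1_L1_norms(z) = [0.74, 0.43]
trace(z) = 1.03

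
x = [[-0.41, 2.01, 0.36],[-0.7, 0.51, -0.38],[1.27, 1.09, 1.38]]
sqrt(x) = [[-0.08, 2.01, 0.57], [-0.56, 1.27, -0.03], [1.23, -0.67, 0.81]]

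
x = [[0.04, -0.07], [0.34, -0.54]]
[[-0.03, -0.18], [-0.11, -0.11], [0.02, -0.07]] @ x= [[-0.06, 0.10], [-0.04, 0.07], [-0.02, 0.04]]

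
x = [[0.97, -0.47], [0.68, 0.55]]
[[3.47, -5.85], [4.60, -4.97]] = x@ [[4.77, -6.51],  [2.46, -0.98]]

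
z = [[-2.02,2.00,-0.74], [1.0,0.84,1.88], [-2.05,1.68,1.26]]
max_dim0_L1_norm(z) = 5.07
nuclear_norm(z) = 7.31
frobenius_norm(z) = 4.74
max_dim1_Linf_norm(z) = 2.05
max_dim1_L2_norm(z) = 2.94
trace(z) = 0.08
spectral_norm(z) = 3.90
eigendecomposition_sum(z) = [[-2.23, 1.39, -0.9], [1.11, -0.69, 0.45], [-1.36, 0.85, -0.55]] + [[0.41, 0.24, -0.47], [0.53, 0.31, -0.62], [-0.19, -0.11, 0.22]] + [[-0.2, 0.37, 0.63], [-0.64, 1.22, 2.05], [-0.50, 0.95, 1.59]]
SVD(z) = [[-0.71, 0.34, -0.62], [0.00, -0.88, -0.48], [-0.71, -0.34, 0.62]] @ diag([3.897288175833485, 2.562551388902484, 0.8514547866695293]) @ [[0.74, -0.67, -0.09], [-0.34, -0.25, -0.91], [-0.58, -0.7, 0.41]]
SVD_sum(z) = [[-2.04, 1.84, 0.26], [0.00, -0.0, -0.0], [-2.03, 1.84, 0.26]] + [[-0.29, -0.21, -0.78],[0.76, 0.56, 2.05],[0.29, 0.21, 0.78]] + [[0.31, 0.37, -0.22], [0.24, 0.29, -0.17], [-0.31, -0.37, 0.22]]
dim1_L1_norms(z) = [4.76, 3.72, 4.99]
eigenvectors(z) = [[0.79, -0.58, 0.24], [-0.39, -0.76, 0.77], [0.48, 0.27, 0.60]]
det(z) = -8.50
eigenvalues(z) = [-3.47, 0.94, 2.61]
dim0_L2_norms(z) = [3.05, 2.74, 2.38]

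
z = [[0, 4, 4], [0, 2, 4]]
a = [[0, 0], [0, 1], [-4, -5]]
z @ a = [[-16, -16], [-16, -18]]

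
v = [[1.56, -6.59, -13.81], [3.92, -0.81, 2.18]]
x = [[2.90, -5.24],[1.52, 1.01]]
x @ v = [[-16.02, -14.87, -51.47], [6.33, -10.83, -18.79]]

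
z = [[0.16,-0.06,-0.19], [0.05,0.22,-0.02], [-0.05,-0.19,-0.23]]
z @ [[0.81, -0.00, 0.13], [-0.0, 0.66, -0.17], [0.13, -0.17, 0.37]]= [[0.1, -0.01, -0.04],[0.04, 0.15, -0.04],[-0.07, -0.09, -0.06]]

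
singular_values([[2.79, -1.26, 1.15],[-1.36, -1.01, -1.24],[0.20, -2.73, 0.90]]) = [3.9, 2.75, 0.81]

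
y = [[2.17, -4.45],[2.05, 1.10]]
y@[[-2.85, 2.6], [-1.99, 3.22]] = [[2.67, -8.69],  [-8.03, 8.87]]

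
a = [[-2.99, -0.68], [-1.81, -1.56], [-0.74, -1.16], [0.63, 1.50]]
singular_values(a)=[4.16, 1.54]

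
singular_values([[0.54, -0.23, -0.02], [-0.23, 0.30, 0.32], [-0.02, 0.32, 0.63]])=[0.89, 0.55, 0.03]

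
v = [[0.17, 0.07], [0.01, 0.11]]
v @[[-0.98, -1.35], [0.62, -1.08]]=[[-0.12,-0.31], [0.06,-0.13]]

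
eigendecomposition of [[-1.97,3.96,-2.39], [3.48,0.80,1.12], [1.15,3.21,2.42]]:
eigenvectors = [[-0.84+0.00j, -0.20+0.21j, (-0.2-0.21j)], [0.54+0.00j, (0.24+0.21j), (0.24-0.21j)], [(-0.11+0j), 0.90+0.00j, 0.90-0.00j]]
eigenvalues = [(-4.82+0j), (3.04+1.02j), (3.04-1.02j)]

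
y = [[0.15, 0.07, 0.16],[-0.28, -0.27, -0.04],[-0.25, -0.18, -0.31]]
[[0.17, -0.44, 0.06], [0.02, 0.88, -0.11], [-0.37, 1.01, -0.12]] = y @[[-0.54, 0.14, 0.10],[0.27, -3.18, 0.28],[1.46, -1.52, 0.16]]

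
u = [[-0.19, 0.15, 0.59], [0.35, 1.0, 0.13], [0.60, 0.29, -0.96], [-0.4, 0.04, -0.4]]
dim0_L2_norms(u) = [0.82, 1.05, 1.2]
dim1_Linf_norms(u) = [0.59, 1.0, 0.96, 0.4]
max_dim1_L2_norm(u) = 1.17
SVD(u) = [[0.35, 0.39, -0.09],[-0.37, 0.86, -0.21],[-0.85, -0.19, 0.16],[-0.09, -0.26, -0.96]] @ diag([1.3454013318895945, 1.0838919429227114, 0.49847117491077997]) @ [[-0.50, -0.42, 0.75], [0.20, 0.79, 0.58], [0.84, -0.44, 0.31]]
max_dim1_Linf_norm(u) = 1.0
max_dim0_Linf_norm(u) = 1.0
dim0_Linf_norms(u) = [0.6, 1.0, 0.96]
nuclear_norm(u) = 2.93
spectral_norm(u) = 1.35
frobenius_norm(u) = 1.80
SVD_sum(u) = [[-0.24, -0.2, 0.36],[0.25, 0.21, -0.38],[0.58, 0.49, -0.87],[0.06, 0.05, -0.09]] + [[0.08, 0.33, 0.24], [0.19, 0.74, 0.54], [-0.04, -0.16, -0.12], [-0.06, -0.22, -0.16]] + [[-0.04, 0.02, -0.01], [-0.09, 0.05, -0.03], [0.07, -0.03, 0.02], [-0.4, 0.21, -0.15]]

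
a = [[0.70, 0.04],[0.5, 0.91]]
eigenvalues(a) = [0.63, 0.98]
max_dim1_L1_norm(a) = 1.41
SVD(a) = [[-0.44, -0.90],[-0.90, 0.44]] @ diag([1.1269107560046792, 0.5475145185298401]) @ [[-0.67, -0.74],[-0.74, 0.67]]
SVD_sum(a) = [[0.34, 0.37], [0.68, 0.75]] + [[0.36, -0.33], [-0.18, 0.16]]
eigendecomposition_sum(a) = [[0.50, -0.07], [-0.89, 0.13]] + [[0.2, 0.11], [1.39, 0.78]]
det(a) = 0.62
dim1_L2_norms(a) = [0.7, 1.04]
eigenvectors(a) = [[-0.49, -0.14], [0.87, -0.99]]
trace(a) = 1.61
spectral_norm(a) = 1.13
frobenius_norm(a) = 1.25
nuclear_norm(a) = 1.67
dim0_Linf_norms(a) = [0.7, 0.91]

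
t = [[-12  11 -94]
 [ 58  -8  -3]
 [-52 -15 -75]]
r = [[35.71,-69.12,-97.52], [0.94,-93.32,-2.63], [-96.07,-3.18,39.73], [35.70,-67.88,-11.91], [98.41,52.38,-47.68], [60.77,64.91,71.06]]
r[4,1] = 52.38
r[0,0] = 35.71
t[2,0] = -52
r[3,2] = -11.91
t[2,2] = -75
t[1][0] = 58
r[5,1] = 64.91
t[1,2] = -3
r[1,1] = -93.32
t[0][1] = 11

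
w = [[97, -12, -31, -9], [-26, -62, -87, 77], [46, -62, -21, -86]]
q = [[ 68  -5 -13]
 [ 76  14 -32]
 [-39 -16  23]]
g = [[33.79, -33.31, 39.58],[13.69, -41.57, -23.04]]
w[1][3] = 77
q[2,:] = [-39, -16, 23]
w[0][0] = 97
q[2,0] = -39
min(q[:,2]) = -32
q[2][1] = -16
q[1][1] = 14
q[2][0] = -39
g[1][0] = 13.69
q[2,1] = -16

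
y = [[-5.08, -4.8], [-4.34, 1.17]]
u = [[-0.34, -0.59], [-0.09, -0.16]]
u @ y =[[4.29, 0.94], [1.15, 0.24]]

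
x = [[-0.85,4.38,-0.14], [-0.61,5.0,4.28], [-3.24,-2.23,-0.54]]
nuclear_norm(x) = 13.86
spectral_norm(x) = 7.79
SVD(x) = [[-0.49, -0.13, 0.86], [-0.82, -0.26, -0.51], [0.29, -0.96, 0.02]] @ diag([7.788626263230005, 3.428494288674865, 2.6385275902001903]) @ [[-0.0, -0.89, -0.46], [0.98, 0.08, -0.16], [-0.18, 0.46, -0.87]]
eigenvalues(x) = [(-2.91+0j), (3.26+3.69j), (3.26-3.69j)]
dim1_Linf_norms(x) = [4.38, 5.0, 3.24]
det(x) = -70.46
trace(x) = 3.61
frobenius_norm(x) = 8.91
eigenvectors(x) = [[-0.69+0.00j, -0.38+0.36j, -0.38-0.36j],[(0.3+0j), (-0.65+0j), -0.65-0.00j],[-0.66+0.00j, (0.21-0.51j), 0.21+0.51j]]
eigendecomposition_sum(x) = [[-1.59+0.00j, 0.57-0.00j, (-1.12+0j)], [(0.7-0j), -0.25+0.00j, 0.49-0.00j], [-1.52+0.00j, 0.54-0.00j, -1.07+0.00j]] + [[(0.37+1.16j),(1.91-1.04j),0.49-1.69j], [-0.65+1.37j,(2.62+0.68j),(1.89-1.12j)], [-0.86-0.96j,(-1.39+1.83j),0.26+1.85j]] + [[0.37-1.16j, (1.91+1.04j), 0.49+1.69j], [(-0.65-1.37j), (2.62-0.68j), 1.89+1.12j], [(-0.86+0.96j), (-1.39-1.83j), 0.26-1.85j]]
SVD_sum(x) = [[0.0, 3.38, 1.77], [0.01, 5.68, 2.97], [-0.0, -1.98, -1.03]] + [[-0.44,  -0.04,  0.07], [-0.86,  -0.07,  0.14], [-3.23,  -0.28,  0.54]] + [[-0.42, 1.04, -1.98],[0.25, -0.61, 1.16],[-0.01, 0.02, -0.04]]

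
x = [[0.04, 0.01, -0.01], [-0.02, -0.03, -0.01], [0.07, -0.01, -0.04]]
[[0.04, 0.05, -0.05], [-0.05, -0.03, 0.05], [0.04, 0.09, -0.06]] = x@[[0.36, 1.07, -1.78],[1.62, 0.49, 0.10],[-0.7, -0.51, -1.53]]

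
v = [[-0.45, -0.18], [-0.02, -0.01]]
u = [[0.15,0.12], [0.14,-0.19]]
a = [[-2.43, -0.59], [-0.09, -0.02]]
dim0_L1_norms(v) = [0.47, 0.19]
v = a @ u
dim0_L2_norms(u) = [0.21, 0.22]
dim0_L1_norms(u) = [0.29, 0.31]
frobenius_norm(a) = 2.50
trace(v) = -0.46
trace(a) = -2.45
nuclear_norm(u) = 0.43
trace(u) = -0.04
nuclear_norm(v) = 0.49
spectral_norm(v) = 0.49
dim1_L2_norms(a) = [2.5, 0.09]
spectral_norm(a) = 2.50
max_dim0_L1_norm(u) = 0.31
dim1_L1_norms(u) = [0.27, 0.33]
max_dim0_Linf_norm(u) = 0.19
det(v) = 0.00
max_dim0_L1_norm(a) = 2.52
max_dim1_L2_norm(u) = 0.24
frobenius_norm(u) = 0.30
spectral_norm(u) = 0.24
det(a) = -0.00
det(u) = -0.05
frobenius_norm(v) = 0.49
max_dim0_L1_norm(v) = 0.47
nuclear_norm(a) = 2.50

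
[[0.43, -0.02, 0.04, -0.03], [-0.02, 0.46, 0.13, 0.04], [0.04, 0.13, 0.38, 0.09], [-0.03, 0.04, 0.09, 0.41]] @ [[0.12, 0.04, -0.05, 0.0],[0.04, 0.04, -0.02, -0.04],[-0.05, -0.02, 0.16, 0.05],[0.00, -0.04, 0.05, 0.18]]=[[0.05,0.02,-0.02,-0.0],[0.01,0.01,0.01,-0.0],[-0.01,-0.0,0.06,0.03],[-0.01,-0.02,0.04,0.08]]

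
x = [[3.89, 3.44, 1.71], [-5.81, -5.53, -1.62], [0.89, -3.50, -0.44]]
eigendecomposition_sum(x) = [[2.21, 0.54, 0.89], [-2.08, -0.51, -0.84], [2.82, 0.69, 1.13]] + [[9.5, 10.99, 0.67], [-9.5, -11.0, -0.67], [-17.88, -20.7, -1.27]] + [[-7.81, -8.09, 0.15], [5.77, 5.98, -0.11], [15.95, 16.51, -0.31]]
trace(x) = -2.08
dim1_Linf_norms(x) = [3.89, 5.81, 3.5]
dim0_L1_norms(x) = [10.59, 12.47, 3.77]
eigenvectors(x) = [[0.53, -0.42, 0.42],[-0.50, 0.42, -0.31],[0.68, 0.80, -0.85]]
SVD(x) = [[-0.54, -0.15, -0.83], [0.82, 0.14, -0.56], [0.20, -0.98, 0.05]] @ diag([10.004440254266244, 3.1154487593949614, 0.5404204163441401]) @ [[-0.67,-0.71,-0.23], [-0.72,0.69,-0.02], [0.17,0.16,-0.97]]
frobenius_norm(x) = 10.49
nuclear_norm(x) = 13.66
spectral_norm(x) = 10.00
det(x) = 16.84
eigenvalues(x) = [2.84, -2.77, -2.14]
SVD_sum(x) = [[3.62,3.84,1.27], [-5.45,-5.77,-1.91], [-1.32,-1.4,-0.46]] + [[0.34, -0.33, 0.01], [-0.31, 0.29, -0.01], [2.21, -2.1, 0.05]] + [[-0.08, -0.07, 0.43], [-0.05, -0.05, 0.29], [0.0, 0.0, -0.03]]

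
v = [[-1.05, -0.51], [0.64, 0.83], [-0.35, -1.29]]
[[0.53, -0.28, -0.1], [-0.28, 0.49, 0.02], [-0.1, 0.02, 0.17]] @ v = [[-0.7, -0.37], [0.6, 0.52], [0.06, -0.15]]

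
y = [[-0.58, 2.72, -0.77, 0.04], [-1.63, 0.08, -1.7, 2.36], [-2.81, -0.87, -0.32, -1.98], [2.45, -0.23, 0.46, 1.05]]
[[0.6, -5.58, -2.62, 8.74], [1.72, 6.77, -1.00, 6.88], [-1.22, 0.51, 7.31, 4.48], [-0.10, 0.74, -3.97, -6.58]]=y @ [[-0.99, -0.35, -0.77, -2.26], [0.55, -2.58, -1.44, 2.3], [1.99, -1.52, -1.20, -1.52], [1.46, 1.62, -1.77, 0.18]]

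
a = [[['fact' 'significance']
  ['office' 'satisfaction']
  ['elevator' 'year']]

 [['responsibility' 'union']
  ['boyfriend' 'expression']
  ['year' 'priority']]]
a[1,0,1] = 'union'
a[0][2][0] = 'elevator'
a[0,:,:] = [['fact', 'significance'], ['office', 'satisfaction'], ['elevator', 'year']]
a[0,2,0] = 'elevator'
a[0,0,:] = ['fact', 'significance']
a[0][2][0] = 'elevator'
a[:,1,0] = ['office', 'boyfriend']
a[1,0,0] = 'responsibility'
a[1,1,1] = 'expression'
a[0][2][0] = 'elevator'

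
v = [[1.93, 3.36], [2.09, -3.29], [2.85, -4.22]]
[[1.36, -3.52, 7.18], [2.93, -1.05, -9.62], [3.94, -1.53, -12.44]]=v @[[1.07, -1.13, -0.65], [-0.21, -0.40, 2.51]]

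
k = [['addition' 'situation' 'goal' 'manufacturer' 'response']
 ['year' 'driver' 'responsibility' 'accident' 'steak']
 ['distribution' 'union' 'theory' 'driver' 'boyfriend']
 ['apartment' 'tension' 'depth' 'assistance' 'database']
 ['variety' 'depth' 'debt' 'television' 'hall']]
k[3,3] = 'assistance'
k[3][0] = 'apartment'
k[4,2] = 'debt'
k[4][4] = 'hall'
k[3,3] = 'assistance'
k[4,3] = 'television'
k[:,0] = ['addition', 'year', 'distribution', 'apartment', 'variety']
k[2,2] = 'theory'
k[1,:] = ['year', 'driver', 'responsibility', 'accident', 'steak']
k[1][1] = 'driver'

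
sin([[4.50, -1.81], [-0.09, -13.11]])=[[-0.98, 0.05], [0.00, -0.53]]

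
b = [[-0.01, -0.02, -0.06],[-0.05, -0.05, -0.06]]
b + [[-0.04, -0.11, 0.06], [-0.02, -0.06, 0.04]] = [[-0.05, -0.13, 0.00], [-0.07, -0.11, -0.02]]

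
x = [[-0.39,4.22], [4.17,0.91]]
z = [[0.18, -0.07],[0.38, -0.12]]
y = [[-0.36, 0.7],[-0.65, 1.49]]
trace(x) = 0.52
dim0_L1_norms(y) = [1.01, 2.19]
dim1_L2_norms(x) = [4.24, 4.27]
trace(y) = 1.13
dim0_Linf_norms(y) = [0.65, 1.49]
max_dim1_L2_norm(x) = 4.27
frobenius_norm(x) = 6.01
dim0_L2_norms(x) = [4.19, 4.32]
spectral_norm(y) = 1.81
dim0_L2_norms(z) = [0.42, 0.14]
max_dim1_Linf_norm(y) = 1.49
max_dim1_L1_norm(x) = 5.08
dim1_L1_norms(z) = [0.25, 0.5]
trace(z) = 0.06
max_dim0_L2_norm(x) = 4.32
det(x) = -17.95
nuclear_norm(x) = 8.49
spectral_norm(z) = 0.44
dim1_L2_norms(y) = [0.79, 1.63]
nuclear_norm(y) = 1.85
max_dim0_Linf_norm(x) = 4.22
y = z @ x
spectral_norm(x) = 4.51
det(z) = 0.01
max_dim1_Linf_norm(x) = 4.22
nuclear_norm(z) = 0.45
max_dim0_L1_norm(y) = 2.19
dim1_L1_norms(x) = [4.61, 5.08]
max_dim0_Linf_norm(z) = 0.38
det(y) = -0.08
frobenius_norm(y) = 1.81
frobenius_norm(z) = 0.44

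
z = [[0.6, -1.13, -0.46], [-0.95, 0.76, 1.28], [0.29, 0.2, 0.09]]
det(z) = -0.44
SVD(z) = [[-0.59, 0.77, -0.24], [0.81, 0.57, -0.17], [0.01, -0.29, -0.96]] @ diag([2.1445735606064966, 0.6268625924088017, 0.3271811935091738]) @ [[-0.52, 0.6, 0.61], [-0.26, -0.79, 0.55], [-0.81, -0.13, -0.57]]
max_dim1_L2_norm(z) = 1.77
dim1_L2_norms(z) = [1.36, 1.77, 0.36]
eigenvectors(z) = [[-0.53, -0.72, 0.78], [-0.74, 0.69, -0.12], [0.42, -0.04, 0.61]]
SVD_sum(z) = [[0.66, -0.76, -0.77],[-0.90, 1.03, 1.05],[-0.01, 0.01, 0.01]] + [[-0.13, -0.38, 0.27],[-0.09, -0.28, 0.20],[0.05, 0.15, -0.1]] + [[0.06, 0.01, 0.05],[0.04, 0.01, 0.03],[0.25, 0.04, 0.18]]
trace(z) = 1.45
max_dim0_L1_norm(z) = 2.09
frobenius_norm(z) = 2.26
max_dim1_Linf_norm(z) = 1.28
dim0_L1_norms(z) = [1.84, 2.09, 1.83]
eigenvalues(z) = [-0.63, 1.66, 0.42]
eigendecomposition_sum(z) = [[-0.2, -0.19, 0.21], [-0.28, -0.27, 0.3], [0.16, 0.15, -0.17]] + [[0.68, -1.09, -1.09], [-0.65, 1.05, 1.05], [0.04, -0.07, -0.07]] + [[0.12, 0.15, 0.41], [-0.02, -0.02, -0.07], [0.09, 0.12, 0.32]]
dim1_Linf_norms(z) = [1.13, 1.28, 0.29]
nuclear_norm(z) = 3.10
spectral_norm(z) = 2.14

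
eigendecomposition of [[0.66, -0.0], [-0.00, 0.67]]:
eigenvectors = [[1.00, 0.0], [0.0, 1.00]]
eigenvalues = [0.66, 0.67]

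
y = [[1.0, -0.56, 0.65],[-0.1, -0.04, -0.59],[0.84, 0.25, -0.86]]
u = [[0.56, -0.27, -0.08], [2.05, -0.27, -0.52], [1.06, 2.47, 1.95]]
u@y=[[0.52, -0.32, 0.59],[1.64, -1.27, 1.94],[2.45, -0.20, -2.45]]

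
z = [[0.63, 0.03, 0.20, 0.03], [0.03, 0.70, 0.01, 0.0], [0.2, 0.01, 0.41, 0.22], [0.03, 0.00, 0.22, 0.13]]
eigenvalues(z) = [0.0, 0.39, 0.79, 0.69]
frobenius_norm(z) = 1.12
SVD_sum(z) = [[0.46, 0.19, 0.32, 0.13], [0.19, 0.08, 0.13, 0.05], [0.32, 0.13, 0.22, 0.09], [0.13, 0.05, 0.09, 0.04]] + [[0.04, -0.15, 0.03, 0.01], [-0.15, 0.62, -0.13, -0.06], [0.03, -0.13, 0.03, 0.01], [0.01, -0.06, 0.01, 0.01]] + [[0.14, -0.01, -0.15, -0.11], [-0.01, 0.00, 0.01, 0.01], [-0.15, 0.01, 0.16, 0.12], [-0.11, 0.01, 0.12, 0.09]] + [[0.00, 0.0, -0.0, 0.00],  [0.00, 0.0, -0.00, 0.0],  [-0.0, -0.00, 0.00, -0.00],  [0.0, 0.0, -0.00, 0.0]]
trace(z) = 1.87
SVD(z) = [[-0.76, 0.23, 0.60, 0.12], [-0.31, -0.95, -0.04, 0.0], [-0.53, 0.2, -0.64, -0.52], [-0.21, 0.09, -0.48, 0.85]] @ diag([0.7901783635684679, 0.6907631300321564, 0.38854109721388663, 0.0005174091854887855]) @ [[-0.76, -0.31, -0.53, -0.21], [0.23, -0.95, 0.20, 0.09], [0.60, -0.04, -0.64, -0.48], [0.12, 0.00, -0.52, 0.85]]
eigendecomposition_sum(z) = [[0.0, 0.0, -0.00, 0.00], [0.0, 0.0, -0.0, 0.00], [-0.0, -0.0, 0.00, -0.00], [0.00, 0.0, -0.00, 0.00]] + [[0.14, -0.01, -0.15, -0.11], [-0.01, 0.0, 0.01, 0.01], [-0.15, 0.01, 0.16, 0.12], [-0.11, 0.01, 0.12, 0.09]] + [[0.46, 0.19, 0.32, 0.13], [0.19, 0.08, 0.13, 0.05], [0.32, 0.13, 0.22, 0.09], [0.13, 0.05, 0.09, 0.04]] + [[0.04,-0.15,0.03,0.01], [-0.15,0.62,-0.13,-0.06], [0.03,-0.13,0.03,0.01], [0.01,-0.06,0.01,0.01]]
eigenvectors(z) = [[-0.12, 0.6, 0.76, 0.23],  [-0.0, -0.04, 0.31, -0.95],  [0.52, -0.64, 0.53, 0.20],  [-0.85, -0.48, 0.21, 0.09]]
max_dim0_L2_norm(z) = 0.7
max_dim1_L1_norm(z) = 0.89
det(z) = 0.00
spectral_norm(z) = 0.79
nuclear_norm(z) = 1.87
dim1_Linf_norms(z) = [0.63, 0.7, 0.41, 0.22]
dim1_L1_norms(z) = [0.89, 0.74, 0.84, 0.38]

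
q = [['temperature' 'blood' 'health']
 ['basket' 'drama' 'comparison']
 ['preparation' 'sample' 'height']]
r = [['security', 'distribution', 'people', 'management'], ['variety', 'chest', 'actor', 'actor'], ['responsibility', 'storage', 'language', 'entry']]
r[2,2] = 'language'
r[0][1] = 'distribution'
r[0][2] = 'people'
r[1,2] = 'actor'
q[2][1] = 'sample'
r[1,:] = ['variety', 'chest', 'actor', 'actor']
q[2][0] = 'preparation'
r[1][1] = 'chest'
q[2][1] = 'sample'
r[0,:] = ['security', 'distribution', 'people', 'management']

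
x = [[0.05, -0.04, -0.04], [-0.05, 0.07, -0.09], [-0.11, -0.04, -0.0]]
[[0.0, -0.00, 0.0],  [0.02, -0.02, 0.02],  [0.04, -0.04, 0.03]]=x @ [[-0.28,0.31,-0.21], [-0.19,0.21,-0.14], [-0.24,0.26,-0.18]]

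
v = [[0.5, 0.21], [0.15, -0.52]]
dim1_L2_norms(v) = [0.54, 0.54]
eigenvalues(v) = [0.53, -0.55]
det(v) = -0.29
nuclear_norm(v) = 1.08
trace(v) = -0.02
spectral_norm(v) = 0.57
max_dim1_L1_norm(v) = 0.71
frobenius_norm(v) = 0.77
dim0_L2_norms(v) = [0.52, 0.56]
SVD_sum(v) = [[0.18,0.37], [-0.18,-0.36]] + [[0.32, -0.16], [0.33, -0.16]]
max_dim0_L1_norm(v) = 0.73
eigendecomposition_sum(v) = [[0.52, 0.10], [0.07, 0.01]] + [[-0.02, 0.11], [0.08, -0.53]]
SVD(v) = [[-0.71, 0.7], [0.70, 0.71]] @ diag([0.5724554679212822, 0.5092099147179147]) @ [[-0.44,-0.90], [0.90,-0.44]]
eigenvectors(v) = [[0.99, -0.2], [0.14, 0.98]]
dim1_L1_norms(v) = [0.71, 0.67]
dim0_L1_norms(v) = [0.65, 0.73]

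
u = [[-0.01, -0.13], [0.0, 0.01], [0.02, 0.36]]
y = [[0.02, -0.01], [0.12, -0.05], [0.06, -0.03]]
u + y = [[0.01,  -0.14],[0.12,  -0.04],[0.08,  0.33]]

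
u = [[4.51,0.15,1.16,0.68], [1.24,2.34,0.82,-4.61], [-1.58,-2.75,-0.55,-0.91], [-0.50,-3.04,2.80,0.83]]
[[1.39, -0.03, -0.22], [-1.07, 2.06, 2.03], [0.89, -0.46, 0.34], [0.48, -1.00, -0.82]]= u @[[0.40, 0.03, 0.05], [-0.5, 0.25, 0.02], [-0.31, 0.01, -0.13], [0.03, -0.31, -0.44]]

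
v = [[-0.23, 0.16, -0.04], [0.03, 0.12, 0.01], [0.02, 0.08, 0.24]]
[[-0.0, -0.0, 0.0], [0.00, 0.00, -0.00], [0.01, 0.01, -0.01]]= v @ [[0.01, 0.01, -0.02], [0.01, 0.01, -0.02], [0.02, 0.02, -0.05]]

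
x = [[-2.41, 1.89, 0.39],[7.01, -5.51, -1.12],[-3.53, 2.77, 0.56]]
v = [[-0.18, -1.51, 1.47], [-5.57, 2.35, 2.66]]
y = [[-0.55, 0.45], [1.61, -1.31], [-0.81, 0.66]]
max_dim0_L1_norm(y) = 2.97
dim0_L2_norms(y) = [1.88, 1.53]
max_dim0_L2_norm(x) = 8.21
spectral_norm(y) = 2.43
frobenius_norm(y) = 2.43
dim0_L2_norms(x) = [8.21, 6.45, 1.31]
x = y @ v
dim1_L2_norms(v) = [2.12, 6.6]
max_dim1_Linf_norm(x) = 7.01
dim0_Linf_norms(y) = [1.61, 1.31]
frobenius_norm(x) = 10.52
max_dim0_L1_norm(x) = 12.95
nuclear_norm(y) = 2.43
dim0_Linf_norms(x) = [7.01, 5.51, 1.12]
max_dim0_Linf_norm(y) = 1.61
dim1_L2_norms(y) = [0.71, 2.08, 1.04]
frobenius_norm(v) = 6.94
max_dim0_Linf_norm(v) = 5.57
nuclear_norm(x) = 10.53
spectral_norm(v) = 6.61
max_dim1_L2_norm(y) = 2.08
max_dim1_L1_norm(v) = 10.58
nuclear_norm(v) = 8.71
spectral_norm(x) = 10.52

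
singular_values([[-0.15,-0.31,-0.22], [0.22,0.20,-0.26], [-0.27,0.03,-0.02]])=[0.47, 0.35, 0.22]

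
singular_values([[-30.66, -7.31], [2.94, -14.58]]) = [31.52, 14.86]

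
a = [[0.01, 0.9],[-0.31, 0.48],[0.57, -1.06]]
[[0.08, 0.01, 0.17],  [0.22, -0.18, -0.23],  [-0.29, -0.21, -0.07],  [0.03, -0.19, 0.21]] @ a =[[0.09, -0.1], [-0.07, 0.36], [0.02, -0.29], [0.18, -0.29]]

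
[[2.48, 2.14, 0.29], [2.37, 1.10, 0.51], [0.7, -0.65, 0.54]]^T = [[2.48, 2.37, 0.70], [2.14, 1.1, -0.65], [0.29, 0.51, 0.54]]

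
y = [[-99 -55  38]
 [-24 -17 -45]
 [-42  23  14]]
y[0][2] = 38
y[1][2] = -45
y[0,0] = -99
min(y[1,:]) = -45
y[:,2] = [38, -45, 14]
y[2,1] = 23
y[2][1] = 23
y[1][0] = -24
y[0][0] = -99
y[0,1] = -55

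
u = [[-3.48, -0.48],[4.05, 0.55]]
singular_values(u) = [5.39, 0.01]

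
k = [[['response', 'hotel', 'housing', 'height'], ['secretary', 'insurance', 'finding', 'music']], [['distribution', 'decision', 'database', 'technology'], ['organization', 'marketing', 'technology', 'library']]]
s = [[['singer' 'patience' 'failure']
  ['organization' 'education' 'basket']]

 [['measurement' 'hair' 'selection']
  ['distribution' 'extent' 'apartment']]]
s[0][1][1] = 'education'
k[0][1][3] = 'music'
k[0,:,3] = ['height', 'music']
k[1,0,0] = 'distribution'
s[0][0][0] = 'singer'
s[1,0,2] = 'selection'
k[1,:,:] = [['distribution', 'decision', 'database', 'technology'], ['organization', 'marketing', 'technology', 'library']]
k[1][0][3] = 'technology'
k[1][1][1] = 'marketing'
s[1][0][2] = 'selection'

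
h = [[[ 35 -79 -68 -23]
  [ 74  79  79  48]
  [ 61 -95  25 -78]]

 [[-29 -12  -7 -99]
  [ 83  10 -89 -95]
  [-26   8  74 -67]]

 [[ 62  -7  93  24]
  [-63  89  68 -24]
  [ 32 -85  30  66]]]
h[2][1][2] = 68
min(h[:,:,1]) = -95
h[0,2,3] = -78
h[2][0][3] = 24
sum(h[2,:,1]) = -3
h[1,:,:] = [[-29, -12, -7, -99], [83, 10, -89, -95], [-26, 8, 74, -67]]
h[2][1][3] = -24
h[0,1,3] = 48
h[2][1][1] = 89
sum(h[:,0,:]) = -110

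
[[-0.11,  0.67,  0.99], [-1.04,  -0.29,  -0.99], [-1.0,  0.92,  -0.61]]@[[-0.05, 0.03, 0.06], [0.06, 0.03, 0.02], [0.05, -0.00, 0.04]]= [[0.1, 0.02, 0.05], [-0.01, -0.04, -0.11], [0.07, -0.00, -0.07]]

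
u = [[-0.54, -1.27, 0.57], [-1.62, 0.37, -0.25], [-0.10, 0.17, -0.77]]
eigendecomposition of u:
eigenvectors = [[-0.53,0.77,0.14], [0.84,0.63,0.42], [0.09,-0.04,0.9]]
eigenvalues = [1.37, -1.6, -0.71]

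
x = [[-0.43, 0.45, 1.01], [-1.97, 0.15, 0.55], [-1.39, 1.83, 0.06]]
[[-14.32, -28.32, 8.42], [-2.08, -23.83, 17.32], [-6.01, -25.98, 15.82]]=x @ [[-3.01, 5.36, -7.49], [-5.14, -9.42, 2.83], [-13.17, -21.56, 3.89]]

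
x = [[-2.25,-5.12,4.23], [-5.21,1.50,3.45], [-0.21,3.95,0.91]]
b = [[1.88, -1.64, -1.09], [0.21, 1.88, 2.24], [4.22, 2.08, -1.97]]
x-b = [[-4.13, -3.48, 5.32], [-5.42, -0.38, 1.21], [-4.43, 1.87, 2.88]]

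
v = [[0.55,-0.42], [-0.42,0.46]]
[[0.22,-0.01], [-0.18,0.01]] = v @ [[0.34, -0.02], [-0.07, 0.0]]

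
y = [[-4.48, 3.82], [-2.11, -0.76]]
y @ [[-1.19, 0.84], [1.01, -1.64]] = [[9.19,-10.03], [1.74,-0.53]]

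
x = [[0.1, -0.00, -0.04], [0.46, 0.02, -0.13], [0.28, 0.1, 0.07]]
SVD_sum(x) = [[0.10, 0.01, -0.02], [0.46, 0.06, -0.07], [0.27, 0.03, -0.04]] + [[-0.0, -0.01, -0.02], [-0.0, -0.04, -0.06], [0.01, 0.07, 0.11]] + [[-0.0, 0.0, -0.0], [0.0, -0.00, 0.00], [-0.0, 0.00, -0.0]]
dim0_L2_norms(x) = [0.55, 0.1, 0.15]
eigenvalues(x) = [(0.1+0.16j), (0.1-0.16j), (-0+0j)]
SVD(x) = [[-0.19,-0.18,-0.97], [-0.85,-0.47,0.25], [-0.5,0.87,-0.07]] @ diag([0.5578738316386697, 0.1502410683135883, 0.002099848751901614]) @ [[-0.98, -0.12, 0.15], [0.07, 0.51, 0.85], [0.18, -0.85, 0.5]]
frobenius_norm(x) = 0.58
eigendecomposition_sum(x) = [[(0.05+0.03j), -0.00+0.01j, (-0.02+0.01j)], [(0.23+0.08j), 0.01+0.05j, -0.07+0.05j], [0.14-0.20j, 0.05+0.00j, 0.04+0.08j]] + [[0.05-0.03j, (-0-0.01j), -0.02-0.01j], [(0.23-0.08j), 0.01-0.05j, (-0.07-0.05j)], [(0.14+0.2j), (0.05-0j), (0.04-0.08j)]] + [[-0.00-0.00j, 0.00-0.00j, -0.00+0.00j], [(0.01+0j), -0.00+0.00j, -0j], [(-0.01-0j), 0.00-0.00j, (-0+0j)]]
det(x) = -0.00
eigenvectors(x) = [[0.00+0.18j, 0.00-0.18j, 0.18+0.00j], [(0.19+0.65j), 0.19-0.65j, -0.86+0.00j], [0.71+0.00j, 0.71-0.00j, (0.47+0j)]]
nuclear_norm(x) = 0.71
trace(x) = 0.19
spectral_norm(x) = 0.56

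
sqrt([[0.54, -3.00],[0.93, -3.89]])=[[0.13j, 1.34j], [0.00-0.42j, 2.11j]]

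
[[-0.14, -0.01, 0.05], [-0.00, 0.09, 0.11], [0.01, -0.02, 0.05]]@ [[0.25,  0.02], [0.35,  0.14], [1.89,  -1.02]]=[[0.06,-0.06], [0.24,-0.1], [0.09,-0.05]]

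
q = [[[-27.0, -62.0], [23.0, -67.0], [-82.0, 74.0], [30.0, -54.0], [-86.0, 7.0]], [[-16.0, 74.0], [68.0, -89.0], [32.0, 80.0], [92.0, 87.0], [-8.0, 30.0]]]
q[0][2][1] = 74.0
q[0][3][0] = 30.0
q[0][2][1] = 74.0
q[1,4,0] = -8.0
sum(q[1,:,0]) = 168.0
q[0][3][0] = 30.0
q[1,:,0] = [-16.0, 68.0, 32.0, 92.0, -8.0]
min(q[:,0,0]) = -27.0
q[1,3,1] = 87.0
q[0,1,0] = 23.0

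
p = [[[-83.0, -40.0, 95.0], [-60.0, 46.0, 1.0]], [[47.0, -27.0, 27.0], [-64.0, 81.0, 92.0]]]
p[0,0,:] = [-83.0, -40.0, 95.0]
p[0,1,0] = -60.0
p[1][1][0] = -64.0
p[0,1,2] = 1.0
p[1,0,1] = -27.0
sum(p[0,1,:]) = -13.0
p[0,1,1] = 46.0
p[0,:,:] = [[-83.0, -40.0, 95.0], [-60.0, 46.0, 1.0]]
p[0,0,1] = -40.0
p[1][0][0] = 47.0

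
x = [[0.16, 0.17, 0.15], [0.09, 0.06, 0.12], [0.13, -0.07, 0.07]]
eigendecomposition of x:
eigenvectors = [[(-0.83+0j), -0.53+0.17j, -0.53-0.17j], [-0.45+0.00j, -0.17-0.38j, (-0.17+0.38j)], [(-0.32+0j), 0.72+0.00j, 0.72-0.00j]]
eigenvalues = [(0.31+0j), (-0.01+0.07j), (-0.01-0.07j)]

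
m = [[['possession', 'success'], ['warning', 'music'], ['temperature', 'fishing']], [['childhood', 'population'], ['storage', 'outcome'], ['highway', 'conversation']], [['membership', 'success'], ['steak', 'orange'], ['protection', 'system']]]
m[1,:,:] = [['childhood', 'population'], ['storage', 'outcome'], ['highway', 'conversation']]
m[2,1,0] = 'steak'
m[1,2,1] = 'conversation'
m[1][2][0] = 'highway'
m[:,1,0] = ['warning', 'storage', 'steak']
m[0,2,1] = 'fishing'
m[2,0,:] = ['membership', 'success']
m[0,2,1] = 'fishing'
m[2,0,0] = 'membership'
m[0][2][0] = 'temperature'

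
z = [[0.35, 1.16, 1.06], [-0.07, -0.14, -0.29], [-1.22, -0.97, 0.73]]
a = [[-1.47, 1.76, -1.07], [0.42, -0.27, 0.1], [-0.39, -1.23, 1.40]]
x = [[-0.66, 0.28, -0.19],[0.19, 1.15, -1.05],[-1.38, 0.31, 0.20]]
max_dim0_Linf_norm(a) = 1.76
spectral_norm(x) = 1.61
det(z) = 0.23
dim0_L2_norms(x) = [1.54, 1.22, 1.09]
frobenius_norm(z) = 2.38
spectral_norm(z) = 1.90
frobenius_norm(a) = 3.21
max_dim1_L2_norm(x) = 1.57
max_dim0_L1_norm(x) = 2.23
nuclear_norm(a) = 4.25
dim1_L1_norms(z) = [2.57, 0.5, 2.92]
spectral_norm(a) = 2.93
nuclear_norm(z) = 3.41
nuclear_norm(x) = 3.29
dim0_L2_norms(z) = [1.27, 1.52, 1.32]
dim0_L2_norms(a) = [1.58, 2.16, 1.76]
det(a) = -0.06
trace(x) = 0.69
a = z @ x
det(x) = -0.28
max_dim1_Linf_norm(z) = 1.22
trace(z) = 0.94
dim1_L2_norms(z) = [1.61, 0.33, 1.72]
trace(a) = -0.34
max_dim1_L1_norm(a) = 4.3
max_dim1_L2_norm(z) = 1.72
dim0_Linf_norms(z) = [1.22, 1.16, 1.06]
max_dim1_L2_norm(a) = 2.53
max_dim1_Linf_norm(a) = 1.76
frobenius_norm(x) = 2.25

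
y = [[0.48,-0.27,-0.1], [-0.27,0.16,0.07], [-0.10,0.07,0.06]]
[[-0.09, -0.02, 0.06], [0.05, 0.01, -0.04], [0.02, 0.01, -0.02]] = y @ [[-0.16, 0.06, 0.08], [0.09, 0.18, -0.03], [-0.08, -0.01, -0.17]]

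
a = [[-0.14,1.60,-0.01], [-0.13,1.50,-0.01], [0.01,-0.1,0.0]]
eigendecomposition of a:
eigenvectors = [[0.73, 0.73, 0.45],[0.68, 0.06, 0.04],[-0.04, -0.68, 0.89]]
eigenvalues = [1.36, -0.0, -0.0]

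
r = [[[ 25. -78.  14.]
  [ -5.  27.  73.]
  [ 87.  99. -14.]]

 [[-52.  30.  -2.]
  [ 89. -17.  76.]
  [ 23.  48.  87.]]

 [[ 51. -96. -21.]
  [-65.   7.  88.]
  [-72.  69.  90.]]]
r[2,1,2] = 88.0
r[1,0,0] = -52.0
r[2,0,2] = -21.0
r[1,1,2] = 76.0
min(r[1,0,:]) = -52.0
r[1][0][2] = -2.0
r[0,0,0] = 25.0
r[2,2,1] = 69.0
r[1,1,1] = -17.0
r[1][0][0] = -52.0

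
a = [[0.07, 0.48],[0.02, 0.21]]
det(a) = 0.01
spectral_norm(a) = 0.53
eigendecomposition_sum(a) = [[0.02, -0.04],[-0.00, 0.0]] + [[0.05, 0.52],  [0.02, 0.21]]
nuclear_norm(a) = 0.54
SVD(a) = [[-0.92, -0.40], [-0.4, 0.92]] @ diag([0.5288733400716686, 0.00964314064178181]) @ [[-0.14, -0.99], [-0.99, 0.14]]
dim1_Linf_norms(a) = [0.48, 0.21]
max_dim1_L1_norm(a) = 0.55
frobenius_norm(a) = 0.53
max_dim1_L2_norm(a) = 0.49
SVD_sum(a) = [[0.07, 0.48],[0.03, 0.21]] + [[0.00,-0.00], [-0.01,0.00]]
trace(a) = 0.28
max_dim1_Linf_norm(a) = 0.48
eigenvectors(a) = [[-0.99, -0.93], [0.10, -0.37]]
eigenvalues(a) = [0.02, 0.26]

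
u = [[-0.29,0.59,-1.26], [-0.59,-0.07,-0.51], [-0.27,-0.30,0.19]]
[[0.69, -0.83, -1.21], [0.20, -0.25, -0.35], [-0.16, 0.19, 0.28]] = u@[[0.03, -0.03, -0.05], [0.21, -0.25, -0.37], [-0.46, 0.55, 0.8]]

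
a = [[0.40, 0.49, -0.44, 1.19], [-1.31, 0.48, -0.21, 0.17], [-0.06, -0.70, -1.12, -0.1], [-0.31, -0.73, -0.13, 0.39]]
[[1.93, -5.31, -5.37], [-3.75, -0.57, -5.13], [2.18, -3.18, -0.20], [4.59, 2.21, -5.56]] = a @ [[1.33, -1.74, 3.97], [-5.09, -3.49, 2.29], [0.84, 5.16, -0.83], [3.58, -0.53, -7.10]]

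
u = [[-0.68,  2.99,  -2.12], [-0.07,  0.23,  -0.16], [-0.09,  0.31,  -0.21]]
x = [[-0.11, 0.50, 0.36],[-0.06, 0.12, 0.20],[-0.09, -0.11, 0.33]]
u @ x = [[0.09, 0.25, -0.35], [0.01, 0.01, -0.03], [0.01, 0.02, -0.04]]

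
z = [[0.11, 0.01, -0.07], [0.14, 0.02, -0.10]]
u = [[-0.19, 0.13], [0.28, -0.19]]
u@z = [[-0.00, 0.00, 0.00], [0.00, -0.00, -0.0]]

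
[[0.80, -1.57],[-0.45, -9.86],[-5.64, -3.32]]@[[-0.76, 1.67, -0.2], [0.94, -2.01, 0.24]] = [[-2.08,4.49,-0.54], [-8.93,19.07,-2.28], [1.17,-2.75,0.33]]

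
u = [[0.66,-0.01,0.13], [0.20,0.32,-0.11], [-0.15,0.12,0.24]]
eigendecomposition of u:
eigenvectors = [[-0.81+0.00j, 0.07-0.20j, 0.07+0.20j], [(-0.57+0j), -0.73+0.00j, -0.73-0.00j], [(0.14+0j), (-0.04+0.64j), (-0.04-0.64j)]]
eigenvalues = [(0.63+0j), (0.29+0.15j), (0.29-0.15j)]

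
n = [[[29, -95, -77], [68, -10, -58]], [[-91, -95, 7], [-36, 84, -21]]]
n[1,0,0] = -91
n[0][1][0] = 68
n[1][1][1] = 84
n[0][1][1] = -10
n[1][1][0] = -36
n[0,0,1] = -95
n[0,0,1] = -95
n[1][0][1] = -95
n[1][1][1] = 84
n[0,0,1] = -95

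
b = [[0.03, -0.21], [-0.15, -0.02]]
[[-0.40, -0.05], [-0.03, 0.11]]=b@[[-0.05, -0.75], [1.90, 0.11]]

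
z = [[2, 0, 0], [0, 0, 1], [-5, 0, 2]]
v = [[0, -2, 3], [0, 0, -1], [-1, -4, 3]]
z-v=[[2, 2, -3], [0, 0, 2], [-4, 4, -1]]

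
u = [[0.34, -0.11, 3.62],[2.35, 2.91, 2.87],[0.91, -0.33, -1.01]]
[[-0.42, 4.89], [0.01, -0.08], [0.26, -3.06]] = u @ [[0.15, -1.73], [0.01, -0.12], [-0.13, 1.51]]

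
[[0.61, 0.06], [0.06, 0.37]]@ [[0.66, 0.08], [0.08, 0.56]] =[[0.41, 0.08], [0.07, 0.21]]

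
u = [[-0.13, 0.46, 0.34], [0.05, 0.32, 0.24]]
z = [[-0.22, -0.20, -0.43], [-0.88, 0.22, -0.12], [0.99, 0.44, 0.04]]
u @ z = [[-0.04, 0.28, 0.01], [-0.06, 0.17, -0.05]]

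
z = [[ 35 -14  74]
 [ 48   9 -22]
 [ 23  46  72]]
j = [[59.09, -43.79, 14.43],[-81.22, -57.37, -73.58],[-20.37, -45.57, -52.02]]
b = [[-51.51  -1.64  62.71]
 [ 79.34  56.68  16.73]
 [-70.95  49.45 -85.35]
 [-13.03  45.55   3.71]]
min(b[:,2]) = -85.35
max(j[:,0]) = 59.09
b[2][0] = -70.95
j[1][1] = -57.37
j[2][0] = -20.37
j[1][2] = -73.58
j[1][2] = -73.58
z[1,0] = 48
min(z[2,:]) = 23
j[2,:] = [-20.37, -45.57, -52.02]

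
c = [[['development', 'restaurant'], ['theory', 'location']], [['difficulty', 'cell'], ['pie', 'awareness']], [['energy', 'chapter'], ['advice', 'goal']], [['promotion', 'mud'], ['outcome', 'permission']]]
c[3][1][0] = 'outcome'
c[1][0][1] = 'cell'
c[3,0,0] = 'promotion'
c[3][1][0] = 'outcome'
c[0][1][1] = 'location'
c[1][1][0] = 'pie'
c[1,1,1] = 'awareness'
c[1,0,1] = 'cell'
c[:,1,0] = ['theory', 'pie', 'advice', 'outcome']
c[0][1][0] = 'theory'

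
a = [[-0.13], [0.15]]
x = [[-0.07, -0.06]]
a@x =[[0.01, 0.01], [-0.01, -0.01]]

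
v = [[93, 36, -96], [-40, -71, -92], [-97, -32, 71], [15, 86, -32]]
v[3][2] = -32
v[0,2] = -96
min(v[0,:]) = -96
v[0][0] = 93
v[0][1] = 36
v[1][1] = -71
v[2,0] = -97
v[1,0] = -40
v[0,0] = 93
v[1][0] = -40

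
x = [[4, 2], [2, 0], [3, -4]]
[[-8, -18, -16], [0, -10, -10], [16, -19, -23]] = x @[[0, -5, -5], [-4, 1, 2]]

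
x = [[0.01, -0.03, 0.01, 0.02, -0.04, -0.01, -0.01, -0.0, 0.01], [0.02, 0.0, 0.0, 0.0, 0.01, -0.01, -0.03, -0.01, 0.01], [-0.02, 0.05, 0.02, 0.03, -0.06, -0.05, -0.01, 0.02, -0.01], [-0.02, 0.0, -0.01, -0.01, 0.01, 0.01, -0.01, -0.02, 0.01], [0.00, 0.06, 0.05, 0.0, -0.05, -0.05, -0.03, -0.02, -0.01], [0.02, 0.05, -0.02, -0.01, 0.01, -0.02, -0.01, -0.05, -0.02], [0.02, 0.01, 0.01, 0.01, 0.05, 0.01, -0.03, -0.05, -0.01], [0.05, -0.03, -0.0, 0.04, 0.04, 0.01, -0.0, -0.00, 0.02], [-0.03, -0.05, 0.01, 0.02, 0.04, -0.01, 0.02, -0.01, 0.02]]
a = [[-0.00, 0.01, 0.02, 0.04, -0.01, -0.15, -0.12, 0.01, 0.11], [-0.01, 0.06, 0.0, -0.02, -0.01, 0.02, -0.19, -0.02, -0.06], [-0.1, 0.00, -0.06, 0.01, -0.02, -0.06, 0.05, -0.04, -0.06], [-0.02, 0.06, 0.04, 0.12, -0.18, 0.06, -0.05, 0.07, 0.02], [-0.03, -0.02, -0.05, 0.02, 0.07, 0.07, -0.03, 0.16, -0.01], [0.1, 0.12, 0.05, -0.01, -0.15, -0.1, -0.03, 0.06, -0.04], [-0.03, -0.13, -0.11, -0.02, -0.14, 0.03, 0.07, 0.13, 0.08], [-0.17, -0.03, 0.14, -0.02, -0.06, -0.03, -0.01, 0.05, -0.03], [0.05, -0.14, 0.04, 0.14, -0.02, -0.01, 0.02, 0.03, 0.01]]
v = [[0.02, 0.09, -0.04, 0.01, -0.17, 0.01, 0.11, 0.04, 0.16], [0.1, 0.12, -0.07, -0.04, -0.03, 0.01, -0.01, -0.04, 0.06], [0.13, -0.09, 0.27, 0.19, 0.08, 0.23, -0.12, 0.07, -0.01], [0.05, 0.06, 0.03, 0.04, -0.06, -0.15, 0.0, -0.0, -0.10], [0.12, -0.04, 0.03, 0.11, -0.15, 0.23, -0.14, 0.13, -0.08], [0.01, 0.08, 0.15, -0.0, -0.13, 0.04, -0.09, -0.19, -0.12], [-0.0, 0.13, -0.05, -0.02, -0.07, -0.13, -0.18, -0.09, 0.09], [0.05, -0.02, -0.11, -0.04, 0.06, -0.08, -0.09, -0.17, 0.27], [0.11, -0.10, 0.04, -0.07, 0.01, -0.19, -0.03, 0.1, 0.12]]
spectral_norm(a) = 0.34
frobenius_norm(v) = 0.97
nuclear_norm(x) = 0.58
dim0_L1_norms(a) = [0.51, 0.57, 0.51, 0.4, 0.66, 0.53, 0.57, 0.57, 0.42]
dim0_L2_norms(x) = [0.07, 0.11, 0.06, 0.06, 0.12, 0.08, 0.06, 0.08, 0.04]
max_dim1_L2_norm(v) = 0.46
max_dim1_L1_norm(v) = 1.19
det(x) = 0.00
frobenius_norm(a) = 0.69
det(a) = -0.00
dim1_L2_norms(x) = [0.06, 0.04, 0.1, 0.04, 0.11, 0.08, 0.08, 0.08, 0.08]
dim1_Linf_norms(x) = [0.04, 0.03, 0.06, 0.02, 0.06, 0.05, 0.05, 0.05, 0.05]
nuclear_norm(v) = 2.54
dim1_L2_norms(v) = [0.28, 0.19, 0.46, 0.21, 0.38, 0.33, 0.3, 0.37, 0.3]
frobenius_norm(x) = 0.24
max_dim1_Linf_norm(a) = 0.19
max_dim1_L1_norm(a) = 0.74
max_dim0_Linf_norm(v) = 0.27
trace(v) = 0.11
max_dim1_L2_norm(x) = 0.11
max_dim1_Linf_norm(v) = 0.27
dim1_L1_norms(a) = [0.47, 0.39, 0.4, 0.62, 0.46, 0.66, 0.74, 0.54, 0.46]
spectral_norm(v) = 0.61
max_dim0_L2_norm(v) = 0.44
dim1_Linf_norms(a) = [0.15, 0.19, 0.1, 0.18, 0.16, 0.15, 0.14, 0.17, 0.14]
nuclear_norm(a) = 1.93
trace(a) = 0.22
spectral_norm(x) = 0.17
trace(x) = -0.06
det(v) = -0.00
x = v @ a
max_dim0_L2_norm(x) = 0.12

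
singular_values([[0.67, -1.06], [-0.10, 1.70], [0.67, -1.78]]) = [2.79, 0.53]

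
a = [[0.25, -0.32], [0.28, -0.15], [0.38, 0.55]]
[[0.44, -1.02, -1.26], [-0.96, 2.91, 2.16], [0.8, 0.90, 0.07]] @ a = [[-0.65,-0.68],[1.40,1.06],[0.48,-0.35]]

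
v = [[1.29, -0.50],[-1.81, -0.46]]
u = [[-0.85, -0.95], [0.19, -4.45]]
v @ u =[[-1.19, 1.00], [1.45, 3.77]]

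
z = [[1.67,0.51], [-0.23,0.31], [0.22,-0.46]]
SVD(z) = [[-1.0, -0.09], [0.08, -0.58], [-0.05, 0.81]] @ diag([1.7533539837532572, 0.6194754294212025]) @ [[-0.97, -0.26],[0.26, -0.97]]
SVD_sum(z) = [[1.68, 0.46],[-0.14, -0.04],[0.09, 0.02]] + [[-0.01, 0.05], [-0.09, 0.35], [0.13, -0.48]]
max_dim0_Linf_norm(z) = 1.67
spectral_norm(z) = 1.75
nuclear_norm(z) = 2.37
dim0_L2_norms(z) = [1.7, 0.75]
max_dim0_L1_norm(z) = 2.12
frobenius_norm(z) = 1.86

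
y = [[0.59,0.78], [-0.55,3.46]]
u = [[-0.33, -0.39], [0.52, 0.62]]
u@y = [[0.02, -1.61], [-0.03, 2.55]]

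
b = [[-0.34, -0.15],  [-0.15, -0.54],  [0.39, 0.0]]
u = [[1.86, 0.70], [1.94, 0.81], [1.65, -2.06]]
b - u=[[-2.2, -0.85], [-2.09, -1.35], [-1.26, 2.06]]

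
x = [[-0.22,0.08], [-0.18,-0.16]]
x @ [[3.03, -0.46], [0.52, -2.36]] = [[-0.62, -0.09], [-0.63, 0.46]]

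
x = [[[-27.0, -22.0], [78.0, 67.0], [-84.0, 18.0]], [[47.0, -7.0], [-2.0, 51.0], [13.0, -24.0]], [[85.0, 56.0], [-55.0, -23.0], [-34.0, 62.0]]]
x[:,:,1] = [[-22.0, 67.0, 18.0], [-7.0, 51.0, -24.0], [56.0, -23.0, 62.0]]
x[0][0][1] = -22.0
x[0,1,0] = 78.0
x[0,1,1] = 67.0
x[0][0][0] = -27.0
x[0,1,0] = 78.0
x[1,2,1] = -24.0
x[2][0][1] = 56.0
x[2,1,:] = [-55.0, -23.0]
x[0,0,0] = -27.0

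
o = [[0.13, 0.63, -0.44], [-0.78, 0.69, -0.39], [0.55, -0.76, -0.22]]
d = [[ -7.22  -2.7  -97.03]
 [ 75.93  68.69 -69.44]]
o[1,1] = 0.693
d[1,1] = 68.69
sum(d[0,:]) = -106.95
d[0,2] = -97.03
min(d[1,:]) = -69.44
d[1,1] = 68.69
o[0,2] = -0.444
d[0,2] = -97.03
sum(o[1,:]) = -0.4810000000000001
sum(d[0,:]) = -106.95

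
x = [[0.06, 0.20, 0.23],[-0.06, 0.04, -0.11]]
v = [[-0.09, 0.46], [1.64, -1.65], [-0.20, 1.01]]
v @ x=[[-0.03, 0.00, -0.07], [0.2, 0.26, 0.56], [-0.07, 0.00, -0.16]]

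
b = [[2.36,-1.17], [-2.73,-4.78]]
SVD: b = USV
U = [[-0.04, 1.0], [1.0, 0.04]]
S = [5.51, 2.63]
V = [[-0.51, -0.86],[0.86, -0.51]]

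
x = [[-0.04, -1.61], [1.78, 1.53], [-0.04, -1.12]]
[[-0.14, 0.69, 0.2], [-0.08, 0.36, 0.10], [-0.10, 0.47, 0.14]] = x @ [[-0.12, 0.58, 0.17], [0.09, -0.44, -0.13]]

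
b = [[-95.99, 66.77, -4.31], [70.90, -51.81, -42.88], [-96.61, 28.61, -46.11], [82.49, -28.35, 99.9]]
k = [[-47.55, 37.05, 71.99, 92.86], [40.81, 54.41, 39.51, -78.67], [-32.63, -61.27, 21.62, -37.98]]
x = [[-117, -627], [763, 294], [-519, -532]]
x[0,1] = -627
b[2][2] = -46.11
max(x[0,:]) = -117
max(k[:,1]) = 54.41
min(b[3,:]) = -28.35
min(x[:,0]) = -519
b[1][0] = 70.9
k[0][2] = 71.99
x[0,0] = -117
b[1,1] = -51.81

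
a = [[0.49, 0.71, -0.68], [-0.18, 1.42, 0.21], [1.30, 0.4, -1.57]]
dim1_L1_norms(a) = [1.88, 1.81, 3.27]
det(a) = 0.16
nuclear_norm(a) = 3.87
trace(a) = 0.34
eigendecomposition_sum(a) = [[0.77, -0.09, -0.86], [-0.08, 0.01, 0.09], [1.54, -0.17, -1.72]] + [[-0.23, 0.08, 0.12], [0.0, -0.0, -0.0], [-0.21, 0.07, 0.11]] + [[-0.05, 0.72, 0.06], [-0.10, 1.41, 0.12], [-0.04, 0.51, 0.04]]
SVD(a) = [[-0.45, -0.24, -0.86],[-0.11, -0.94, 0.32],[-0.89, 0.24, 0.40]] @ diag([2.307051887361185, 1.5131782636863365, 0.046937525823101886]) @ [[-0.59, -0.36, 0.73], [0.24, -0.93, -0.27], [0.77, 0.02, 0.63]]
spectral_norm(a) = 2.31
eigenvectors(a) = [[0.45, -0.74, 0.43], [-0.05, 0.00, 0.85], [0.89, -0.67, 0.3]]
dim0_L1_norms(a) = [1.97, 2.53, 2.46]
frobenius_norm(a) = 2.76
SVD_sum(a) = [[0.61, 0.37, -0.75], [0.15, 0.09, -0.18], [1.20, 0.73, -1.49]] + [[-0.09, 0.34, 0.1], [-0.34, 1.33, 0.38], [0.09, -0.34, -0.10]] + [[-0.03,  -0.00,  -0.03], [0.01,  0.00,  0.01], [0.01,  0.00,  0.01]]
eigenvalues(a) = [-0.94, -0.12, 1.4]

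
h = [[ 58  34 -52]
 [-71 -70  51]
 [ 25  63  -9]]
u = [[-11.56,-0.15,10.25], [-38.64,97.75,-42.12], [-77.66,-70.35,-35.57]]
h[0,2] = -52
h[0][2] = -52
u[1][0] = -38.64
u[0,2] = 10.25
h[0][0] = 58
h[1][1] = -70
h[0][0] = 58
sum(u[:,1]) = 27.25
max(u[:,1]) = 97.75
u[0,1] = -0.15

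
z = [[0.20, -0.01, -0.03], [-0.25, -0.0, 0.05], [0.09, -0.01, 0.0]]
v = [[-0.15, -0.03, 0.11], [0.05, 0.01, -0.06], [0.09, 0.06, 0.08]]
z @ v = [[-0.03, -0.01, 0.02], [0.04, 0.01, -0.02], [-0.01, -0.0, 0.01]]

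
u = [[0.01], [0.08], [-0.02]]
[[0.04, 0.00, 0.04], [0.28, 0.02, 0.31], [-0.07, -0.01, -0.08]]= u@[[3.55, 0.31, 3.87]]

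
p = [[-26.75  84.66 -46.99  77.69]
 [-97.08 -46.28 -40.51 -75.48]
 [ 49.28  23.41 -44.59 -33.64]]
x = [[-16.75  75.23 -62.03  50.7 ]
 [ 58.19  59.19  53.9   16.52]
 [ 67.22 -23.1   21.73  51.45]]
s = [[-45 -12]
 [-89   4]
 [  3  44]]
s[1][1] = 4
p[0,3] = 77.69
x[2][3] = 51.45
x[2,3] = 51.45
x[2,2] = 21.73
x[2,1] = -23.1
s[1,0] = -89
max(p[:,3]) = 77.69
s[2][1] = 44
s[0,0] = -45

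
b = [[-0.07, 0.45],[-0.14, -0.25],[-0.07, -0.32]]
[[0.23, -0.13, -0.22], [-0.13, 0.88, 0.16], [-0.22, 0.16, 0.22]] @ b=[[0.02,  0.21], [-0.13,  -0.33], [-0.02,  -0.21]]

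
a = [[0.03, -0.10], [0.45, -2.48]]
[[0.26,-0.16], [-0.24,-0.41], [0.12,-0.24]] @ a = [[-0.06, 0.37],[-0.19, 1.04],[-0.1, 0.58]]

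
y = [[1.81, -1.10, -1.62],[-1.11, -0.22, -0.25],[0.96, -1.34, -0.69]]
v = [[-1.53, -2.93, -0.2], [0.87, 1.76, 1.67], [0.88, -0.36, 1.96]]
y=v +[[3.34, 1.83, -1.42], [-1.98, -1.98, -1.92], [0.08, -0.98, -2.65]]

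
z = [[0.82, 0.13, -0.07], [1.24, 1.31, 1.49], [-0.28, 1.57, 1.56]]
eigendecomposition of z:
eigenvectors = [[-0.13, 0.67, 0.02], [0.74, 0.37, 0.67], [-0.66, -0.64, 0.74]]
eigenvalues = [-0.25, 0.96, 2.98]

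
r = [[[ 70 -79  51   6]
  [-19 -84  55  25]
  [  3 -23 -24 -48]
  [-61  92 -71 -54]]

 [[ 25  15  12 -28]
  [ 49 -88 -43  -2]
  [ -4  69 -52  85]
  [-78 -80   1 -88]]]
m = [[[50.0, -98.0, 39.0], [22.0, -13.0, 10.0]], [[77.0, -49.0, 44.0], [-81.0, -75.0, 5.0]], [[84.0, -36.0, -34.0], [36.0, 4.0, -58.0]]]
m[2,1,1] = 4.0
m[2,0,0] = 84.0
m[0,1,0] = 22.0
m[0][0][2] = 39.0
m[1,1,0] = -81.0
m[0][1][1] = -13.0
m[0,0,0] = 50.0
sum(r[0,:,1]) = -94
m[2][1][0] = 36.0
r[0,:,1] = [-79, -84, -23, 92]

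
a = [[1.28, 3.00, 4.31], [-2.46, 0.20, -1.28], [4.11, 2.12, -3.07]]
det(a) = -61.772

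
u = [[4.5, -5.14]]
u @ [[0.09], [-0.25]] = [[1.69]]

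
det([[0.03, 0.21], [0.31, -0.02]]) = -0.066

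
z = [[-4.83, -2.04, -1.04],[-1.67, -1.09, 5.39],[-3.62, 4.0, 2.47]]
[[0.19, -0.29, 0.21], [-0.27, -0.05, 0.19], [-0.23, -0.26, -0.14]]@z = [[-1.19, 0.77, -1.24], [0.7, 1.37, 0.48], [2.05, 0.19, -1.51]]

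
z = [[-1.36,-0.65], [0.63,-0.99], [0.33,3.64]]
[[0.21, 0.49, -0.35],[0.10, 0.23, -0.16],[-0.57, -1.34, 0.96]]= z@[[-0.08, -0.19, 0.14], [-0.15, -0.35, 0.25]]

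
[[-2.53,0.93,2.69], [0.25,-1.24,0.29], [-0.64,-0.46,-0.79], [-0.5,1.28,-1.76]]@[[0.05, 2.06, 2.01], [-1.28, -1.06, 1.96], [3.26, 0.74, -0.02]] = [[7.45, -4.21, -3.32], [2.55, 2.04, -1.93], [-2.02, -1.42, -2.17], [-7.40, -3.69, 1.54]]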